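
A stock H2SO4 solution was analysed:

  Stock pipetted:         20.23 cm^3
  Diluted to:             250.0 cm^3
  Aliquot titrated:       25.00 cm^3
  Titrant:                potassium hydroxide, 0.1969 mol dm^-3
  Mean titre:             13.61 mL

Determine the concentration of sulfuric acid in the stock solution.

H2SO4 + 2 KOH → K2SO4 + 2 H2O
n(KOH) = 0.01361 × 0.1969 = 2.680 × 10^-3 mol
From the 1:2 ratio, n(H2SO4) in the aliquot = 1/2 × 2.680 × 10^-3 = 1.340 × 10^-3 mol
[H2SO4]_dilute = 1.340 × 10^-3 / 0.02500 = 0.05360 mol/L
Dilution factor = 250.0 / 20.23 = 12.36
[H2SO4]_stock = 0.05360 × 12.36 = 0.6623 mol/L

0.6623 mol/L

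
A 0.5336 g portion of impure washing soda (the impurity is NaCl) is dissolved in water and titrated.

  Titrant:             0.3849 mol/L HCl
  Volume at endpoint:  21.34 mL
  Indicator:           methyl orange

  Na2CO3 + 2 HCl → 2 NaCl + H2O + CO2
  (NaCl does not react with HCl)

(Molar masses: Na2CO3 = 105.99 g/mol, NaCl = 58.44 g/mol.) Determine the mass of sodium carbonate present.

0.4353 g

n(HCl) = 0.02134 × 0.3849 = 8.214 × 10^-3 mol
Let x = n(Na2CO3), y = n(NaCl).
Titrant: 2x = 8.214 × 10^-3;  mass: 105.99x + 58.44y = 0.5336
Solving, x = 4.107 × 10^-3 mol, y = 1.682 × 10^-3 mol
mass of Na2CO3 = 4.107 × 10^-3 × 105.99 = 0.4353 g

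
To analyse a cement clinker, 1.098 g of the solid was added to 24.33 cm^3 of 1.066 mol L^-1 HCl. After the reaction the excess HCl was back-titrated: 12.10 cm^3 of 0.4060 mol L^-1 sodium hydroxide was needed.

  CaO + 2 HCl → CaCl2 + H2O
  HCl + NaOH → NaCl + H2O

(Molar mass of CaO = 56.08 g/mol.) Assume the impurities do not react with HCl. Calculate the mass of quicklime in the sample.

n(HCl) added = 0.02433 × 1.066 = 0.02594 mol
n(NaOH) used in back-titration = 0.01210 × 0.4060 = 4.913 × 10^-3 mol
n(HCl) left over = 4.913 × 10^-3 mol (1:1 ratio)
n(HCl) consumed by analyte = 0.02594 − 4.913 × 10^-3 = 0.02102 mol
From the 1:2 ratio, n(CaO) = 1/2 × 0.02102 = 0.01051 mol
mass of CaO = 0.01051 × 56.08 = 0.5895 g

0.5895 g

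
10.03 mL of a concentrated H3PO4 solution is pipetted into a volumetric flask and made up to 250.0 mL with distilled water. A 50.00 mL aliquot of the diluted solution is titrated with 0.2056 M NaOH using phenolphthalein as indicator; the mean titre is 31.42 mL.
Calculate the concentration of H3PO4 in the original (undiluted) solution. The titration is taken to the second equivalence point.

1.610 M

H3PO4 + 2 NaOH → Na2HPO4 + 2 H2O
n(NaOH) = 0.03142 × 0.2056 = 6.460 × 10^-3 mol
From the 1:2 ratio, n(H3PO4) in the aliquot = 1/2 × 6.460 × 10^-3 = 3.230 × 10^-3 mol
[H3PO4]_dilute = 3.230 × 10^-3 / 0.05000 = 0.06460 mol/L
Dilution factor = 250.0 / 10.03 = 24.93
[H3PO4]_stock = 0.06460 × 24.93 = 1.610 mol/L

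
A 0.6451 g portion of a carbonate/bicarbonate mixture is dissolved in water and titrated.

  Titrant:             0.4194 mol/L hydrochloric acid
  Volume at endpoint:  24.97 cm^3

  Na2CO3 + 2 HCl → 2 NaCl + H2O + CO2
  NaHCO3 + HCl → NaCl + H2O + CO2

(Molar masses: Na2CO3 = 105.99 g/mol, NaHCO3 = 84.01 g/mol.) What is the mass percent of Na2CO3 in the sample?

n(HCl) = 0.02497 × 0.4194 = 0.01047 mol
Let x = n(Na2CO3), y = n(NaHCO3).
Titrant: 2x + 1y = 0.01047;  mass: 105.99x + 84.01y = 0.6451
Solving, x = 3.783 × 10^-3 mol, y = 2.906 × 10^-3 mol
mass of Na2CO3 = 3.783 × 10^-3 × 105.99 = 0.4010 g
% Na2CO3 = 0.4010 / 0.6451 × 100 = 62.16 %

62.16 %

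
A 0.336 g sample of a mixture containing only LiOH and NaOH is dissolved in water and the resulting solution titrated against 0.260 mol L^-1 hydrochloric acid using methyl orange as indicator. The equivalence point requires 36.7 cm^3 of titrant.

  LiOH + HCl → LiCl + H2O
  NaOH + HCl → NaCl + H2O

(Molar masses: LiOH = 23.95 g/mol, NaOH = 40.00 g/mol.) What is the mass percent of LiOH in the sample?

n(HCl) = 0.0367 × 0.260 = 9.54 × 10^-3 mol
Let x = n(LiOH), y = n(NaOH).
Titrant: 1x + 1y = 9.54 × 10^-3;  mass: 23.95x + 40.00y = 0.336
Solving, x = 2.85 × 10^-3 mol, y = 6.70 × 10^-3 mol
mass of LiOH = 2.85 × 10^-3 × 23.95 = 0.0682 g
% LiOH = 0.0682 / 0.336 × 100 = 20.3 %

20.3 %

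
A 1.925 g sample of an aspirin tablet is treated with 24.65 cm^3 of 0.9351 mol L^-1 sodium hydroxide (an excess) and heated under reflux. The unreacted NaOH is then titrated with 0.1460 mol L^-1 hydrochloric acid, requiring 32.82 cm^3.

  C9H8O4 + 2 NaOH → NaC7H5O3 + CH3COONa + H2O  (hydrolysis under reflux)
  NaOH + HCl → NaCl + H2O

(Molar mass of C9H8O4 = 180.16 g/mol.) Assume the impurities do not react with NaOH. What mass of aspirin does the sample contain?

1.645 g

n(NaOH) added = 0.02465 × 0.9351 = 0.02305 mol
n(HCl) used in back-titration = 0.03282 × 0.1460 = 4.792 × 10^-3 mol
n(NaOH) left over = 4.792 × 10^-3 mol (1:1 ratio)
n(NaOH) consumed by analyte = 0.02305 − 4.792 × 10^-3 = 0.01826 mol
From the 1:2 ratio, n(C9H8O4) = 1/2 × 0.01826 = 9.129 × 10^-3 mol
mass of C9H8O4 = 9.129 × 10^-3 × 180.16 = 1.645 g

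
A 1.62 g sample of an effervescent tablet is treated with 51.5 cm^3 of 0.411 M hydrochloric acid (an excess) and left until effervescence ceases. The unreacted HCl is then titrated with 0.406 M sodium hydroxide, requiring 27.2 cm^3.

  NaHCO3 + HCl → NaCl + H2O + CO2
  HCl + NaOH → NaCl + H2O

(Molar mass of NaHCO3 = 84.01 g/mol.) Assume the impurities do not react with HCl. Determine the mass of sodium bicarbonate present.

n(HCl) added = 0.0515 × 0.411 = 0.0212 mol
n(NaOH) used in back-titration = 0.0272 × 0.406 = 0.0110 mol
n(HCl) left over = 0.0110 mol (1:1 ratio)
n(HCl) consumed by analyte = 0.0212 − 0.0110 = 0.0101 mol
n(NaHCO3) = 0.0101 mol (1:1 ratio)
mass of NaHCO3 = 0.0101 × 84.01 = 0.850 g

0.850 g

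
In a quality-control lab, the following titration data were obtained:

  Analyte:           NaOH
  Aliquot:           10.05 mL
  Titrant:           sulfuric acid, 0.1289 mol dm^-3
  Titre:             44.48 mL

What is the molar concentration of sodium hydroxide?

1.141 mol/L

2 NaOH + H2SO4 → Na2SO4 + 2 H2O
n(H2SO4) = 0.04448 L × 0.1289 mol/L = 5.733 × 10^-3 mol
From the 2:1 mole ratio, n(NaOH) = 2/1 × 5.733 × 10^-3 = 0.01147 mol
[NaOH] = 0.01147 mol / 0.01005 L = 1.141 mol/L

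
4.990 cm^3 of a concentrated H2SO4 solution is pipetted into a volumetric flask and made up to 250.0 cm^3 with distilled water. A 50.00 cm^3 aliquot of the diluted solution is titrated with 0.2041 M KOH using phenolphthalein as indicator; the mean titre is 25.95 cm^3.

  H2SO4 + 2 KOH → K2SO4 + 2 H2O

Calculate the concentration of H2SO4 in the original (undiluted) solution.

n(KOH) = 0.02595 × 0.2041 = 5.296 × 10^-3 mol
From the 1:2 ratio, n(H2SO4) in the aliquot = 1/2 × 5.296 × 10^-3 = 2.648 × 10^-3 mol
[H2SO4]_dilute = 2.648 × 10^-3 / 0.05000 = 0.05296 mol/L
Dilution factor = 250.0 / 4.990 = 50.10
[H2SO4]_stock = 0.05296 × 50.10 = 2.654 mol/L

2.654 M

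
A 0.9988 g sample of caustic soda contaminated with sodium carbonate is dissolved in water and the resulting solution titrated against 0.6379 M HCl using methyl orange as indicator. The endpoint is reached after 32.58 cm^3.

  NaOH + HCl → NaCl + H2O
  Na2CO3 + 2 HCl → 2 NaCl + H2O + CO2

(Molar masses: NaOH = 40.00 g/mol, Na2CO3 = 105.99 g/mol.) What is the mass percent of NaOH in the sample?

31.61 %

n(HCl) = 0.03258 × 0.6379 = 0.02078 mol
Let x = n(NaOH), y = n(Na2CO3).
Titrant: 1x + 2y = 0.02078;  mass: 40.00x + 105.99y = 0.9988
Solving, x = 7.894 × 10^-3 mol, y = 6.444 × 10^-3 mol
mass of NaOH = 7.894 × 10^-3 × 40.00 = 0.3158 g
% NaOH = 0.3158 / 0.9988 × 100 = 31.61 %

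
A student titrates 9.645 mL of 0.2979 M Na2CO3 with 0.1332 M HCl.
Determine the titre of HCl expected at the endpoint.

43.14 mL

Na2CO3 + 2 HCl → 2 NaCl + H2O + CO2
n(Na2CO3) = 0.009645 L × 0.2979 mol/L = 2.873 × 10^-3 mol
From the 2:1 stoichiometry, n(HCl) = 2/1 × 2.873 × 10^-3 = 5.746 × 10^-3 mol
V(HCl) = 5.746 × 10^-3 mol / 0.1332 mol/L = 0.04314 L = 43.14 mL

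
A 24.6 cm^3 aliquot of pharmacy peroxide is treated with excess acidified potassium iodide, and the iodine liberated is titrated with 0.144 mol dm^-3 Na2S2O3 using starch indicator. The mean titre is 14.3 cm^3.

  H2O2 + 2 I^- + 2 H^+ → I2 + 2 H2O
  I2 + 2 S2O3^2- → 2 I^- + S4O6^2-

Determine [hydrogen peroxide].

n(S2O3^2-) = 0.0143 × 0.144 = 2.06 × 10^-3 mol
n(I2) = n(S2O3^2-)/2 = 1.03 × 10^-3 mol
n(H2O2) in the aliquot = 1.03 × 10^-3 mol (1:1 ratio)
[H2O2] = 1.03 × 10^-3 / 0.0246 = 0.0419 mol/L

0.0419 mol/L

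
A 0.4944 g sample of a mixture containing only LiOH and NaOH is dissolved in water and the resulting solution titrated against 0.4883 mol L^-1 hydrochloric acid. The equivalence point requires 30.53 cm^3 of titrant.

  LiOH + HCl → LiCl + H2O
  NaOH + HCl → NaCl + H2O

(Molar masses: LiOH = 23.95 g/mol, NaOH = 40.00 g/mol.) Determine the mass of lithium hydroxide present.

n(HCl) = 0.03053 × 0.4883 = 0.01491 mol
Let x = n(LiOH), y = n(NaOH).
Titrant: 1x + 1y = 0.01491;  mass: 23.95x + 40.00y = 0.4944
Solving, x = 6.350 × 10^-3 mol, y = 8.558 × 10^-3 mol
mass of LiOH = 6.350 × 10^-3 × 23.95 = 0.1521 g

0.1521 g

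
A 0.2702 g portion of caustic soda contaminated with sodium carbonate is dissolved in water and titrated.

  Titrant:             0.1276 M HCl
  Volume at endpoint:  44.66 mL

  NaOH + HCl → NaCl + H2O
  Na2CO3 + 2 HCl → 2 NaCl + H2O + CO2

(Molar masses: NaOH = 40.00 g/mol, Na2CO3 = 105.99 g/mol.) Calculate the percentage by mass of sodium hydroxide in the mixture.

n(HCl) = 0.04466 × 0.1276 = 5.699 × 10^-3 mol
Let x = n(NaOH), y = n(Na2CO3).
Titrant: 1x + 2y = 5.699 × 10^-3;  mass: 40.00x + 105.99y = 0.2702
Solving, x = 2.447 × 10^-3 mol, y = 1.626 × 10^-3 mol
mass of NaOH = 2.447 × 10^-3 × 40.00 = 0.09788 g
% NaOH = 0.09788 / 0.2702 × 100 = 36.22 %

36.22 %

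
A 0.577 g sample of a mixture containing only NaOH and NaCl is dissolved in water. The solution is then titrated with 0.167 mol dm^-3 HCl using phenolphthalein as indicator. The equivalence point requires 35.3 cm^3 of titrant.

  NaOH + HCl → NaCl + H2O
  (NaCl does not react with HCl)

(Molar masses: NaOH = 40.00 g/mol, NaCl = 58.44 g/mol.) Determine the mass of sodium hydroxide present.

0.236 g

n(HCl) = 0.0353 × 0.167 = 5.90 × 10^-3 mol
Let x = n(NaOH), y = n(NaCl).
Titrant: 1x = 5.90 × 10^-3;  mass: 40.00x + 58.44y = 0.577
Solving, x = 5.90 × 10^-3 mol, y = 5.84 × 10^-3 mol
mass of NaOH = 5.90 × 10^-3 × 40.00 = 0.236 g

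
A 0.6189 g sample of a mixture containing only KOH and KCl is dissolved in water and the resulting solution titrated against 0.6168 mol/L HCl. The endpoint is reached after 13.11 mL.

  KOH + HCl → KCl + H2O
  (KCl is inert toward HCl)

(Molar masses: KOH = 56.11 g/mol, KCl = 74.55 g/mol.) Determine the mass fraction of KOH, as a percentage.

n(HCl) = 0.01311 × 0.6168 = 8.086 × 10^-3 mol
Let x = n(KOH), y = n(KCl).
Titrant: 1x = 8.086 × 10^-3;  mass: 56.11x + 74.55y = 0.6189
Solving, x = 8.086 × 10^-3 mol, y = 2.216 × 10^-3 mol
mass of KOH = 8.086 × 10^-3 × 56.11 = 0.4537 g
% KOH = 0.4537 / 0.6189 × 100 = 73.31 %

73.31 %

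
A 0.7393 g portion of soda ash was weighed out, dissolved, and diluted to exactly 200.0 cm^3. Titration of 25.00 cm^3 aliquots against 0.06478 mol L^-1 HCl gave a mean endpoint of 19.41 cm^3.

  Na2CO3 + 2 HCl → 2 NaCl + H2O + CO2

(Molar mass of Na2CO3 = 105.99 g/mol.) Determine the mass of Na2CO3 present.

0.5331 g

n(HCl) per titration = 0.01941 × 0.06478 = 1.257 × 10^-3 mol
From the 1:2 ratio, n(Na2CO3) in each aliquot = 1/2 × 1.257 × 10^-3 = 6.287 × 10^-4 mol
n(Na2CO3) in the whole flask = 6.287 × 10^-4 × 200.0/25.00 = 5.030 × 10^-3 mol
mass of Na2CO3 = 5.030 × 10^-3 × 105.99 = 0.5331 g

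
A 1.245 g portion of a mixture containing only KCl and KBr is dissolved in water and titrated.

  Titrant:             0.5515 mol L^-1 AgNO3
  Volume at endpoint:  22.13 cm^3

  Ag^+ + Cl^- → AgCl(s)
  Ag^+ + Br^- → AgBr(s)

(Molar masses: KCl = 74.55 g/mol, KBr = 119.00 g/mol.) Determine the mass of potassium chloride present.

0.3478 g

n(AgNO3) = 0.02213 × 0.5515 = 0.01220 mol
Let x = n(KCl), y = n(KBr).
Titrant: 1x + 1y = 0.01220;  mass: 74.55x + 119.00y = 1.245
Solving, x = 4.665 × 10^-3 mol, y = 7.540 × 10^-3 mol
mass of KCl = 4.665 × 10^-3 × 74.55 = 0.3478 g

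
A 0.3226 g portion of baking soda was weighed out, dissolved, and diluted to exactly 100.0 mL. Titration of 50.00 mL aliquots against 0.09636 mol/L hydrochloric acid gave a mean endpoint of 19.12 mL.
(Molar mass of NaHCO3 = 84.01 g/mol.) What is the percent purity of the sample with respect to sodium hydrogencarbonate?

NaHCO3 + HCl → NaCl + H2O + CO2
n(HCl) per titration = 0.01912 × 0.09636 = 1.842 × 10^-3 mol
n(NaHCO3) in each aliquot = 1.842 × 10^-3 mol (1:1 ratio)
n(NaHCO3) in the whole flask = 1.842 × 10^-3 × 100.0/50.00 = 3.685 × 10^-3 mol
mass of NaHCO3 = 3.685 × 10^-3 × 84.01 = 0.3096 g
% NaHCO3 = 0.3096 / 0.3226 × 100 = 95.96 %

95.96 %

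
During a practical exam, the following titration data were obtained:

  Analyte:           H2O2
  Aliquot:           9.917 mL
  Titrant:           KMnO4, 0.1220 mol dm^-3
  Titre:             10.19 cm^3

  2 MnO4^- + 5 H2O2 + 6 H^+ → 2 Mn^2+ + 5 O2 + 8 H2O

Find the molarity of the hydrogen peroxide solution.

n(KMnO4) = 0.01019 L × 0.1220 mol/L = 1.243 × 10^-3 mol
From the 5:2 mole ratio, n(H2O2) = 5/2 × 1.243 × 10^-3 = 3.108 × 10^-3 mol
[H2O2] = 3.108 × 10^-3 mol / 0.009917 L = 0.3134 mol/L

0.3134 mol/L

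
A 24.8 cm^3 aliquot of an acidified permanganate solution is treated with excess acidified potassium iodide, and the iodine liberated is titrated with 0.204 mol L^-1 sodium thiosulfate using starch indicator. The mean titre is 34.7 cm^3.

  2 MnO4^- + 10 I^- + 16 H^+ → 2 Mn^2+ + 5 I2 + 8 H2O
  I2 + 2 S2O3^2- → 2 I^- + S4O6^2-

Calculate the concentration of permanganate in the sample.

0.0571 mol/L

n(S2O3^2-) = 0.0347 × 0.204 = 7.08 × 10^-3 mol
n(I2) = n(S2O3^2-)/2 = 3.54 × 10^-3 mol
From the 2:5 ratio, n(MnO4^-) in the aliquot = 2/5 × 3.54 × 10^-3 = 1.42 × 10^-3 mol
[MnO4^-] = 1.42 × 10^-3 / 0.0248 = 0.0571 mol/L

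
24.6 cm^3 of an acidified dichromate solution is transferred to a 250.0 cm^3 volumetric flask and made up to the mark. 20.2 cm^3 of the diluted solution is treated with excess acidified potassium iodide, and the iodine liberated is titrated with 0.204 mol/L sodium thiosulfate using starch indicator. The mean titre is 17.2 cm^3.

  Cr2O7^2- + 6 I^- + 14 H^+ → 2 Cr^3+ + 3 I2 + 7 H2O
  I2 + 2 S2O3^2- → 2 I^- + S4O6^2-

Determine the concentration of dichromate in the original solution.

0.294 mol/L

n(S2O3^2-) = 0.0172 × 0.204 = 3.51 × 10^-3 mol
n(I2) = n(S2O3^2-)/2 = 1.75 × 10^-3 mol
From the 1:3 ratio, n(Cr2O7^2-) in the aliquot = 1/3 × 1.75 × 10^-3 = 5.85 × 10^-4 mol
[Cr2O7^2-]_dilute = 5.85 × 10^-4 / 0.0202 = 0.0290 mol/L
[Cr2O7^2-]_original = 0.0290 × 250.0/24.6 = 0.294 mol/L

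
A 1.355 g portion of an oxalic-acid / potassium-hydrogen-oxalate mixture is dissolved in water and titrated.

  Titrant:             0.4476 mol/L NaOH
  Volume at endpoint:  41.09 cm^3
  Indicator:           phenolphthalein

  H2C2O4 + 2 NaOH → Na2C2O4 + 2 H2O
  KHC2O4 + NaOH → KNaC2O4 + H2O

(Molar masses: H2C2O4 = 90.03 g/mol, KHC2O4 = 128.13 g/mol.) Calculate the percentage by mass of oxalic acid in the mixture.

n(NaOH) = 0.04109 × 0.4476 = 0.01839 mol
Let x = n(H2C2O4), y = n(KHC2O4).
Titrant: 2x + 1y = 0.01839;  mass: 90.03x + 128.13y = 1.355
Solving, x = 6.025 × 10^-3 mol, y = 6.342 × 10^-3 mol
mass of H2C2O4 = 6.025 × 10^-3 × 90.03 = 0.5424 g
% H2C2O4 = 0.5424 / 1.355 × 100 = 40.03 %

40.03 %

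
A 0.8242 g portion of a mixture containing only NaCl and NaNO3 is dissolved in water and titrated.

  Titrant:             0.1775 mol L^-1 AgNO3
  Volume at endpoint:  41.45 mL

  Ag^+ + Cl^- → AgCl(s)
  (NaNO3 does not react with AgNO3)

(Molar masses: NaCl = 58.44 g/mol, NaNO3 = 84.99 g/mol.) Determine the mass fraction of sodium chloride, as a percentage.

n(AgNO3) = 0.04145 × 0.1775 = 7.357 × 10^-3 mol
Let x = n(NaCl), y = n(NaNO3).
Titrant: 1x = 7.357 × 10^-3;  mass: 58.44x + 84.99y = 0.8242
Solving, x = 7.357 × 10^-3 mol, y = 4.639 × 10^-3 mol
mass of NaCl = 7.357 × 10^-3 × 58.44 = 0.4300 g
% NaCl = 0.4300 / 0.8242 × 100 = 52.17 %

52.17 %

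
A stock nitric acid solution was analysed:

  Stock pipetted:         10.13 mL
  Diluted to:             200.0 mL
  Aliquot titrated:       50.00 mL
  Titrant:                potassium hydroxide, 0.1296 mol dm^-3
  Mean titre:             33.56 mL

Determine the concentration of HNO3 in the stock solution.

HNO3 + KOH → KNO3 + H2O
n(KOH) = 0.03356 × 0.1296 = 4.349 × 10^-3 mol
n(HNO3) in the aliquot = 4.349 × 10^-3 mol (1:1 ratio)
[HNO3]_dilute = 4.349 × 10^-3 / 0.05000 = 0.08699 mol/L
Dilution factor = 200.0 / 10.13 = 19.74
[HNO3]_stock = 0.08699 × 19.74 = 1.717 mol/L

1.717 mol/L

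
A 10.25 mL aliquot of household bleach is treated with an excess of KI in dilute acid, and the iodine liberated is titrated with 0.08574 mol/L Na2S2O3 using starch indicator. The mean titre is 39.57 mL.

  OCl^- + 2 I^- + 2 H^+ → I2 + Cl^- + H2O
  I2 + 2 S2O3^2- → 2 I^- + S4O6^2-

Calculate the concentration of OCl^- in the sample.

0.1655 mol/L

n(S2O3^2-) = 0.03957 × 0.08574 = 3.393 × 10^-3 mol
n(I2) = n(S2O3^2-)/2 = 1.696 × 10^-3 mol
n(OCl^-) in the aliquot = 1.696 × 10^-3 mol (1:1 ratio)
[OCl^-] = 1.696 × 10^-3 / 0.01025 = 0.1655 mol/L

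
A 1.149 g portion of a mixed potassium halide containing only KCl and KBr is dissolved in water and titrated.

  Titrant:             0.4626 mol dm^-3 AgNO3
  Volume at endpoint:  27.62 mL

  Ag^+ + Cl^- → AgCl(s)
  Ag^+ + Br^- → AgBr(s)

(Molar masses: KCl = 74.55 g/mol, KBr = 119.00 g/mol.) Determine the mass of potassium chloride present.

n(AgNO3) = 0.02762 × 0.4626 = 0.01278 mol
Let x = n(KCl), y = n(KBr).
Titrant: 1x + 1y = 0.01278;  mass: 74.55x + 119.00y = 1.149
Solving, x = 8.357 × 10^-3 mol, y = 4.420 × 10^-3 mol
mass of KCl = 8.357 × 10^-3 × 74.55 = 0.6230 g

0.6230 g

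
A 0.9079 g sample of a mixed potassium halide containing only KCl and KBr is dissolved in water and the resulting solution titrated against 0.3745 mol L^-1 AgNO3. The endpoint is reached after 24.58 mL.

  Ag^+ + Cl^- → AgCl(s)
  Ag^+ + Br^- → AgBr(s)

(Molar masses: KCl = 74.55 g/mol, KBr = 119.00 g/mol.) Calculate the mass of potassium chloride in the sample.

0.3145 g

n(AgNO3) = 0.02458 × 0.3745 = 9.205 × 10^-3 mol
Let x = n(KCl), y = n(KBr).
Titrant: 1x + 1y = 9.205 × 10^-3;  mass: 74.55x + 119.00y = 0.9079
Solving, x = 4.219 × 10^-3 mol, y = 4.987 × 10^-3 mol
mass of KCl = 4.219 × 10^-3 × 74.55 = 0.3145 g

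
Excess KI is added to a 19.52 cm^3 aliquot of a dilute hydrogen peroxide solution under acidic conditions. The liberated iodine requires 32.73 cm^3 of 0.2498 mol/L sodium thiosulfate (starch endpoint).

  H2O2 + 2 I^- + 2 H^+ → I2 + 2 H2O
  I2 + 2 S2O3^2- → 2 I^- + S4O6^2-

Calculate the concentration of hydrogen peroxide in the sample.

n(S2O3^2-) = 0.03273 × 0.2498 = 8.176 × 10^-3 mol
n(I2) = n(S2O3^2-)/2 = 4.088 × 10^-3 mol
n(H2O2) in the aliquot = 4.088 × 10^-3 mol (1:1 ratio)
[H2O2] = 4.088 × 10^-3 / 0.01952 = 0.2094 mol/L

0.2094 mol/L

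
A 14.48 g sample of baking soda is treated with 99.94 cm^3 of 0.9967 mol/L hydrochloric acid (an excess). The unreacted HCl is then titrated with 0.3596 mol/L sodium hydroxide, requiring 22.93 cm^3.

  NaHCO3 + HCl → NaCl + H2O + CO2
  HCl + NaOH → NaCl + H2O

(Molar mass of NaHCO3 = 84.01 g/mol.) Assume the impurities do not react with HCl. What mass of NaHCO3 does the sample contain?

7.676 g

n(HCl) added = 0.09994 × 0.9967 = 0.09961 mol
n(NaOH) used in back-titration = 0.02293 × 0.3596 = 8.246 × 10^-3 mol
n(HCl) left over = 8.246 × 10^-3 mol (1:1 ratio)
n(HCl) consumed by analyte = 0.09961 − 8.246 × 10^-3 = 0.09136 mol
n(NaHCO3) = 0.09136 mol (1:1 ratio)
mass of NaHCO3 = 0.09136 × 84.01 = 7.676 g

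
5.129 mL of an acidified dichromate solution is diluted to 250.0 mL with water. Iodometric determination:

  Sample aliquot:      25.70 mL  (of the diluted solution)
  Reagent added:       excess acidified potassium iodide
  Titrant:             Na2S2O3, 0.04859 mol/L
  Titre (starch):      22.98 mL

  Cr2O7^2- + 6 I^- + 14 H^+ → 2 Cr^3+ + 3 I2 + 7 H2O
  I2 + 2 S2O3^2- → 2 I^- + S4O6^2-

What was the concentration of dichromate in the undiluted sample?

n(S2O3^2-) = 0.02298 × 0.04859 = 1.117 × 10^-3 mol
n(I2) = n(S2O3^2-)/2 = 5.583 × 10^-4 mol
From the 1:3 ratio, n(Cr2O7^2-) in the aliquot = 1/3 × 5.583 × 10^-4 = 1.861 × 10^-4 mol
[Cr2O7^2-]_dilute = 1.861 × 10^-4 / 0.02570 = 0.007241 mol/L
[Cr2O7^2-]_original = 0.007241 × 250.0/5.129 = 0.3530 mol/L

0.3530 mol/L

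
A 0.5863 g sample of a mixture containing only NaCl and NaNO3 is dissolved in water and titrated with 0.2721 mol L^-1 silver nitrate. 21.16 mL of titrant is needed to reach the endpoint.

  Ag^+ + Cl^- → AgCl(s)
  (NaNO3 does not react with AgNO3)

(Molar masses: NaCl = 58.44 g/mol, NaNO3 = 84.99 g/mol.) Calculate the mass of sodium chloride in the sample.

n(AgNO3) = 0.02116 × 0.2721 = 5.758 × 10^-3 mol
Let x = n(NaCl), y = n(NaNO3).
Titrant: 1x = 5.758 × 10^-3;  mass: 58.44x + 84.99y = 0.5863
Solving, x = 5.758 × 10^-3 mol, y = 2.939 × 10^-3 mol
mass of NaCl = 5.758 × 10^-3 × 58.44 = 0.3365 g

0.3365 g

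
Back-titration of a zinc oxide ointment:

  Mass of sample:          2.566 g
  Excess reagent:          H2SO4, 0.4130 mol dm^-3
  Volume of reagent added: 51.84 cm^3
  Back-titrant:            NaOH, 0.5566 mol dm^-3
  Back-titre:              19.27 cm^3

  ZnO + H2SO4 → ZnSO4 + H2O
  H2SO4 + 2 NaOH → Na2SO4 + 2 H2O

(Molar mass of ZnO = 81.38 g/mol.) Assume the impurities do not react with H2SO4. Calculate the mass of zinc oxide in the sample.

n(H2SO4) added = 0.05184 × 0.4130 = 0.02141 mol
n(NaOH) used in back-titration = 0.01927 × 0.5566 = 0.01073 mol
From the 1:2 ratio, n(H2SO4) left over = 1/2 × 0.01073 = 5.363 × 10^-3 mol
n(H2SO4) consumed by analyte = 0.02141 − 5.363 × 10^-3 = 0.01605 mol
n(ZnO) = 0.01605 mol (1:1 ratio)
mass of ZnO = 0.01605 × 81.38 = 1.306 g

1.306 g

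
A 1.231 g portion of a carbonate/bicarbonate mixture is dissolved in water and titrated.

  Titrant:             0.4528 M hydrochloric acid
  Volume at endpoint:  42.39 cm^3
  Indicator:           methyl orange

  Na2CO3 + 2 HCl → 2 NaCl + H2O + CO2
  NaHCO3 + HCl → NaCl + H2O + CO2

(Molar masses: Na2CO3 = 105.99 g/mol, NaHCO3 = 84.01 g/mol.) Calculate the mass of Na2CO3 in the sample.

n(HCl) = 0.04239 × 0.4528 = 0.01919 mol
Let x = n(Na2CO3), y = n(NaHCO3).
Titrant: 2x + 1y = 0.01919;  mass: 105.99x + 84.01y = 1.231
Solving, x = 6.150 × 10^-3 mol, y = 6.894 × 10^-3 mol
mass of Na2CO3 = 6.150 × 10^-3 × 105.99 = 0.6519 g

0.6519 g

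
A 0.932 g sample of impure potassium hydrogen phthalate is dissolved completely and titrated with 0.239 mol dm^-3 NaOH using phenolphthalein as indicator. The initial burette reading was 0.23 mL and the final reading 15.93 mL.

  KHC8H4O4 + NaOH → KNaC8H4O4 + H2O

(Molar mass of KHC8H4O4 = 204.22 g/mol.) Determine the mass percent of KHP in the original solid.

n(NaOH) = 0.0157 L × 0.239 mol/L = 3.75 × 10^-3 mol
n(KHC8H4O4) = 3.75 × 10^-3 mol (1:1 ratio)
mass of KHC8H4O4 = 3.75 × 10^-3 × 204.22 g/mol = 0.766 g
% KHC8H4O4 = 0.766 / 0.932 × 100 = 82.2 %

82.2 %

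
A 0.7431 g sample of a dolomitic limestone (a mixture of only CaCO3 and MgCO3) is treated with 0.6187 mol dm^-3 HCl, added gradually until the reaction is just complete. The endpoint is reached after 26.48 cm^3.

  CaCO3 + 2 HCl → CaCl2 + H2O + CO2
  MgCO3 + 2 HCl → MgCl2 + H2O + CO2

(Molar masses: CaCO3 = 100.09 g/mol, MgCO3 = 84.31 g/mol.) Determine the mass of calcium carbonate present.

n(HCl) = 0.02648 × 0.6187 = 0.01638 mol
Let x = n(CaCO3), y = n(MgCO3).
Titrant: 2x + 2y = 0.01638;  mass: 100.09x + 84.31y = 0.7431
Solving, x = 3.325 × 10^-3 mol, y = 4.867 × 10^-3 mol
mass of CaCO3 = 3.325 × 10^-3 × 100.09 = 0.3328 g

0.3328 g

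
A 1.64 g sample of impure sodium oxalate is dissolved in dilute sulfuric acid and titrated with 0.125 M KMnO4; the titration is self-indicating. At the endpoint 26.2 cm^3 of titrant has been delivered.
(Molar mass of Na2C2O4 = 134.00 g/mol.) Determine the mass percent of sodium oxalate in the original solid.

2 MnO4^- + 5 C2O4^2- + 16 H^+ → 2 Mn^2+ + 10 CO2 + 8 H2O
n(KMnO4) = 0.0262 L × 0.125 mol/L = 3.27 × 10^-3 mol
From the 5:2 ratio, n(Na2C2O4) = 5/2 × 3.27 × 10^-3 = 8.19 × 10^-3 mol
mass of Na2C2O4 = 8.19 × 10^-3 × 134.00 g/mol = 1.10 g
% Na2C2O4 = 1.10 / 1.64 × 100 = 66.9 %

66.9 %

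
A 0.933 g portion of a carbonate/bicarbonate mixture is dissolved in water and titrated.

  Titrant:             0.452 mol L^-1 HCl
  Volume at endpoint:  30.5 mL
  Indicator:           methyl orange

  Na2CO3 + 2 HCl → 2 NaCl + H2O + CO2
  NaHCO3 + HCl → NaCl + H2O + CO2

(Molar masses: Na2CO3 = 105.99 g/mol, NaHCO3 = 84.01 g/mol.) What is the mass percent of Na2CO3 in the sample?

n(HCl) = 0.0305 × 0.452 = 0.0138 mol
Let x = n(Na2CO3), y = n(NaHCO3).
Titrant: 2x + 1y = 0.0138;  mass: 105.99x + 84.01y = 0.933
Solving, x = 3.63 × 10^-3 mol, y = 6.53 × 10^-3 mol
mass of Na2CO3 = 3.63 × 10^-3 × 105.99 = 0.385 g
% Na2CO3 = 0.385 / 0.933 × 100 = 41.2 %

41.2 %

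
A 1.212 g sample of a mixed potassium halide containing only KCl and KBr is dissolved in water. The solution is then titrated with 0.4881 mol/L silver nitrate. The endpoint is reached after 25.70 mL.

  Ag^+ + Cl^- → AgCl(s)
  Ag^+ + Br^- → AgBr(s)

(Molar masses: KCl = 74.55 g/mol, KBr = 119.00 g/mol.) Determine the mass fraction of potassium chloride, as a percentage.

38.85 %

n(AgNO3) = 0.02570 × 0.4881 = 0.01254 mol
Let x = n(KCl), y = n(KBr).
Titrant: 1x + 1y = 0.01254;  mass: 74.55x + 119.00y = 1.212
Solving, x = 6.316 × 10^-3 mol, y = 6.228 × 10^-3 mol
mass of KCl = 6.316 × 10^-3 × 74.55 = 0.4709 g
% KCl = 0.4709 / 1.212 × 100 = 38.85 %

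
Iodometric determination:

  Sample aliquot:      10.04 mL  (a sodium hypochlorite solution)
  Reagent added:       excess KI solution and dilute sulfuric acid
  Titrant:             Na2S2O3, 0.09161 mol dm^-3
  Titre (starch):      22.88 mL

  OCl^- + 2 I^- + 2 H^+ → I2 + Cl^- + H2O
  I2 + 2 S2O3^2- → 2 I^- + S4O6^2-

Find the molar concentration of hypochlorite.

0.1044 mol/L

n(S2O3^2-) = 0.02288 × 0.09161 = 2.096 × 10^-3 mol
n(I2) = n(S2O3^2-)/2 = 1.048 × 10^-3 mol
n(OCl^-) in the aliquot = 1.048 × 10^-3 mol (1:1 ratio)
[OCl^-] = 1.048 × 10^-3 / 0.01004 = 0.1044 mol/L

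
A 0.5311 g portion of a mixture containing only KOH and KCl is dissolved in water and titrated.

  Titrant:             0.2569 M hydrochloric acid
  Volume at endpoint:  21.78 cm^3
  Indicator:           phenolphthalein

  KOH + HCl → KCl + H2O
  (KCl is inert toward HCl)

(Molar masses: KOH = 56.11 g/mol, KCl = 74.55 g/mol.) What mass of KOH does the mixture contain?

0.3140 g

n(HCl) = 0.02178 × 0.2569 = 5.595 × 10^-3 mol
Let x = n(KOH), y = n(KCl).
Titrant: 1x = 5.595 × 10^-3;  mass: 56.11x + 74.55y = 0.5311
Solving, x = 5.595 × 10^-3 mol, y = 2.913 × 10^-3 mol
mass of KOH = 5.595 × 10^-3 × 56.11 = 0.3140 g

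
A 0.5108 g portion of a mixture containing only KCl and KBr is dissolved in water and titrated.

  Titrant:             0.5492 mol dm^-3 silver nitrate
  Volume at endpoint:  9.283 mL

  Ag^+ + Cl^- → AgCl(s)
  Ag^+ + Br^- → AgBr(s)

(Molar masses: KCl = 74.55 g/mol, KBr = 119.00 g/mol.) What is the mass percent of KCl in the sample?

31.48 %

n(AgNO3) = 0.009283 × 0.5492 = 5.098 × 10^-3 mol
Let x = n(KCl), y = n(KBr).
Titrant: 1x + 1y = 5.098 × 10^-3;  mass: 74.55x + 119.00y = 0.5108
Solving, x = 2.157 × 10^-3 mol, y = 2.941 × 10^-3 mol
mass of KCl = 2.157 × 10^-3 × 74.55 = 0.1608 g
% KCl = 0.1608 / 0.5108 × 100 = 31.48 %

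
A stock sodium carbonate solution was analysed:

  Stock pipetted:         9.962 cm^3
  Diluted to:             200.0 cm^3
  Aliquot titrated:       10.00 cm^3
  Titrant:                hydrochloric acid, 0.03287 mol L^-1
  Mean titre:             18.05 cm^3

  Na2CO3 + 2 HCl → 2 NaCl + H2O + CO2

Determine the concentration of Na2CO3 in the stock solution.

0.5956 mol/L

n(HCl) = 0.01805 × 0.03287 = 5.933 × 10^-4 mol
From the 1:2 ratio, n(Na2CO3) in the aliquot = 1/2 × 5.933 × 10^-4 = 2.967 × 10^-4 mol
[Na2CO3]_dilute = 2.967 × 10^-4 / 0.01000 = 0.02967 mol/L
Dilution factor = 200.0 / 9.962 = 20.08
[Na2CO3]_stock = 0.02967 × 20.08 = 0.5956 mol/L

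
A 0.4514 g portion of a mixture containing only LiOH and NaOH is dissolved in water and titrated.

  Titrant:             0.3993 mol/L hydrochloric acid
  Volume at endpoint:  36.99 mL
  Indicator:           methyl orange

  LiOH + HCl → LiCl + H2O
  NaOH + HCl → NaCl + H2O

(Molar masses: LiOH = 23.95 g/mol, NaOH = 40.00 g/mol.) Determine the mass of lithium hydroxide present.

n(HCl) = 0.03699 × 0.3993 = 0.01477 mol
Let x = n(LiOH), y = n(NaOH).
Titrant: 1x + 1y = 0.01477;  mass: 23.95x + 40.00y = 0.4514
Solving, x = 8.686 × 10^-3 mol, y = 6.084 × 10^-3 mol
mass of LiOH = 8.686 × 10^-3 × 23.95 = 0.2080 g

0.2080 g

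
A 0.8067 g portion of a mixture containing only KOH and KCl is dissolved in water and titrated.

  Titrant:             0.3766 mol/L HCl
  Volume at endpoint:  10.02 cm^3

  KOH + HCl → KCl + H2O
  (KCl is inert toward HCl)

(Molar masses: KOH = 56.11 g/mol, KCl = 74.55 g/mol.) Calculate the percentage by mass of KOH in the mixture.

26.25 %

n(HCl) = 0.01002 × 0.3766 = 3.774 × 10^-3 mol
Let x = n(KOH), y = n(KCl).
Titrant: 1x = 3.774 × 10^-3;  mass: 56.11x + 74.55y = 0.8067
Solving, x = 3.774 × 10^-3 mol, y = 7.981 × 10^-3 mol
mass of KOH = 3.774 × 10^-3 × 56.11 = 0.2117 g
% KOH = 0.2117 / 0.8067 × 100 = 26.25 %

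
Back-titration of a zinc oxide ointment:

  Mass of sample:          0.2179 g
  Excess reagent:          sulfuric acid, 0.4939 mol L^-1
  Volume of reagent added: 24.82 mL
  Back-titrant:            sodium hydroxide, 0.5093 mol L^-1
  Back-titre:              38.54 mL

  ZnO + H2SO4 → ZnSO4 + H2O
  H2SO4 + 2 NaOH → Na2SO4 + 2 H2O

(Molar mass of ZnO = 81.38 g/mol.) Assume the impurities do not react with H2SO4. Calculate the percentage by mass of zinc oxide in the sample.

91.29 %

n(H2SO4) added = 0.02482 × 0.4939 = 0.01226 mol
n(NaOH) used in back-titration = 0.03854 × 0.5093 = 0.01963 mol
From the 1:2 ratio, n(H2SO4) left over = 1/2 × 0.01963 = 9.814 × 10^-3 mol
n(H2SO4) consumed by analyte = 0.01226 − 9.814 × 10^-3 = 2.444 × 10^-3 mol
n(ZnO) = 2.444 × 10^-3 mol (1:1 ratio)
mass of ZnO = 2.444 × 10^-3 × 81.38 = 0.1989 g
% ZnO = 0.1989 / 0.2179 × 100 = 91.29 %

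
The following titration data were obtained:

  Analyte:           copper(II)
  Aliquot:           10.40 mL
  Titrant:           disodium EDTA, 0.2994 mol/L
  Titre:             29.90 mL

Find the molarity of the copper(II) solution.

0.8608 mol/L

Cu^2+ + EDTA^4- → [Cu(EDTA)]^2-
n(EDTA) = 0.02990 L × 0.2994 mol/L = 8.952 × 10^-3 mol
n(Cu2+) = 8.952 × 10^-3 mol (1:1 mole ratio)
[Cu2+] = 8.952 × 10^-3 mol / 0.01040 L = 0.8608 mol/L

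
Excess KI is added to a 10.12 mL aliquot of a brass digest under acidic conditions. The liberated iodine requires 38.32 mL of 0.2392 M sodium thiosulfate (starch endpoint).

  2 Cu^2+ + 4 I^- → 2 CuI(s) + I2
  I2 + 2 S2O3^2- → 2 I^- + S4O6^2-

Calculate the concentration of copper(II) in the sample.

0.9057 M

n(S2O3^2-) = 0.03832 × 0.2392 = 9.166 × 10^-3 mol
n(I2) = n(S2O3^2-)/2 = 4.583 × 10^-3 mol
From the 2:1 ratio, n(Cu2+) in the aliquot = 2/1 × 4.583 × 10^-3 = 9.166 × 10^-3 mol
[Cu2+] = 9.166 × 10^-3 / 0.01012 = 0.9057 mol/L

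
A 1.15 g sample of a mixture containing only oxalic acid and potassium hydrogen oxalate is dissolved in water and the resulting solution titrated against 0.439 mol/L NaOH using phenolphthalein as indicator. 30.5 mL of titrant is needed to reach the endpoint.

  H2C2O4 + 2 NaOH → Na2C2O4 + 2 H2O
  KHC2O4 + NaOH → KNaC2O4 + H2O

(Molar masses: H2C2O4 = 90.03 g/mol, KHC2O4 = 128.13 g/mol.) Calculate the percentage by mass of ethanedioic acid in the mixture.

n(NaOH) = 0.0305 × 0.439 = 0.0134 mol
Let x = n(H2C2O4), y = n(KHC2O4).
Titrant: 2x + 1y = 0.0134;  mass: 90.03x + 128.13y = 1.15
Solving, x = 3.40 × 10^-3 mol, y = 6.58 × 10^-3 mol
mass of H2C2O4 = 3.40 × 10^-3 × 90.03 = 0.306 g
% H2C2O4 = 0.306 / 1.15 × 100 = 26.6 %

26.6 %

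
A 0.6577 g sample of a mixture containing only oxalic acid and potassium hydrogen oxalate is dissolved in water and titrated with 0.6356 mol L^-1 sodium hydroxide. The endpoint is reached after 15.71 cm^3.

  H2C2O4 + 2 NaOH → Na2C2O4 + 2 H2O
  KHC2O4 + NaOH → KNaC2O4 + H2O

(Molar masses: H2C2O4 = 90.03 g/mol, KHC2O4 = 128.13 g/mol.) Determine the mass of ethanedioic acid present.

0.3367 g

n(NaOH) = 0.01571 × 0.6356 = 9.985 × 10^-3 mol
Let x = n(H2C2O4), y = n(KHC2O4).
Titrant: 2x + 1y = 9.985 × 10^-3;  mass: 90.03x + 128.13y = 0.6577
Solving, x = 3.740 × 10^-3 mol, y = 2.505 × 10^-3 mol
mass of H2C2O4 = 3.740 × 10^-3 × 90.03 = 0.3367 g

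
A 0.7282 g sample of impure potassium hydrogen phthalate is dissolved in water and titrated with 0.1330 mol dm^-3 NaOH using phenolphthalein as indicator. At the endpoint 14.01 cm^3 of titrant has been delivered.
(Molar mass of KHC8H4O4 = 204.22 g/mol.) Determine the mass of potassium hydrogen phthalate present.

KHC8H4O4 + NaOH → KNaC8H4O4 + H2O
n(NaOH) = 0.01401 L × 0.1330 mol/L = 1.863 × 10^-3 mol
n(KHC8H4O4) = 1.863 × 10^-3 mol (1:1 ratio)
mass of KHC8H4O4 = 1.863 × 10^-3 × 204.22 g/mol = 0.3805 g

0.3805 g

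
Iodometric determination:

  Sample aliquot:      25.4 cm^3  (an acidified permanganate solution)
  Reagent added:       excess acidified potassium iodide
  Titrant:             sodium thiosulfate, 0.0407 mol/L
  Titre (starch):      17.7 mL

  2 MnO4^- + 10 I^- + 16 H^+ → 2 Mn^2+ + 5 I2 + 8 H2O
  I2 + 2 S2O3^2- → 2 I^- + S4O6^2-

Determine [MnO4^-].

0.00567 mol/L

n(S2O3^2-) = 0.0177 × 0.0407 = 7.20 × 10^-4 mol
n(I2) = n(S2O3^2-)/2 = 3.60 × 10^-4 mol
From the 2:5 ratio, n(MnO4^-) in the aliquot = 2/5 × 3.60 × 10^-4 = 1.44 × 10^-4 mol
[MnO4^-] = 1.44 × 10^-4 / 0.0254 = 0.00567 mol/L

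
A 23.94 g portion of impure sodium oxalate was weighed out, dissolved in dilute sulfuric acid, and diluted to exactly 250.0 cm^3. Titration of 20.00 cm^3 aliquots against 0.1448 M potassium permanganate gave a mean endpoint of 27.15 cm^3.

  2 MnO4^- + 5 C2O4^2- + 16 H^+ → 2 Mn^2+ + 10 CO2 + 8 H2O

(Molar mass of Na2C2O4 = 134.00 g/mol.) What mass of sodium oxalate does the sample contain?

16.46 g

n(KMnO4) per titration = 0.02715 × 0.1448 = 3.931 × 10^-3 mol
From the 5:2 ratio, n(Na2C2O4) in each aliquot = 5/2 × 3.931 × 10^-3 = 9.828 × 10^-3 mol
n(Na2C2O4) in the whole flask = 9.828 × 10^-3 × 250.0/20.00 = 0.1229 mol
mass of Na2C2O4 = 0.1229 × 134.00 = 16.46 g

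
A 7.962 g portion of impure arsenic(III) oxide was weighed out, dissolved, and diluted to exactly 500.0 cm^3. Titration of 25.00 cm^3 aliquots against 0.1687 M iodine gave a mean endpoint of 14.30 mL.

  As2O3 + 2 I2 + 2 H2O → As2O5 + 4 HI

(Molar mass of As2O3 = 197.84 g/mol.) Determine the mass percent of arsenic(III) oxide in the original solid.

n(I2) per titration = 0.01430 × 0.1687 = 2.412 × 10^-3 mol
From the 1:2 ratio, n(As2O3) in each aliquot = 1/2 × 2.412 × 10^-3 = 1.206 × 10^-3 mol
n(As2O3) in the whole flask = 1.206 × 10^-3 × 500.0/25.00 = 0.02412 mol
mass of As2O3 = 0.02412 × 197.84 = 4.773 g
% As2O3 = 4.773 / 7.962 × 100 = 59.94 %

59.94 %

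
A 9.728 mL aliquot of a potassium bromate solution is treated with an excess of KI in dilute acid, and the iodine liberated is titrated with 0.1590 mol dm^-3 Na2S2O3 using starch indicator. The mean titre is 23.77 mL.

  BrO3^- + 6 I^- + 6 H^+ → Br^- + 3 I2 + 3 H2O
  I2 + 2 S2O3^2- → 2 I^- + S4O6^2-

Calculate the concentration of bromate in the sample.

0.06475 mol/L

n(S2O3^2-) = 0.02377 × 0.1590 = 3.779 × 10^-3 mol
n(I2) = n(S2O3^2-)/2 = 1.890 × 10^-3 mol
From the 1:3 ratio, n(BrO3^-) in the aliquot = 1/3 × 1.890 × 10^-3 = 6.299 × 10^-4 mol
[BrO3^-] = 6.299 × 10^-4 / 0.009728 = 0.06475 mol/L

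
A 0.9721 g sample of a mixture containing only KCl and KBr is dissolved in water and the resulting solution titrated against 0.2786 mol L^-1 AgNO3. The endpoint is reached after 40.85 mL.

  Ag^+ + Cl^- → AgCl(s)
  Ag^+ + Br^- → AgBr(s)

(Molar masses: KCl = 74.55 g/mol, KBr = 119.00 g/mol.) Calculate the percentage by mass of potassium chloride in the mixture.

n(AgNO3) = 0.04085 × 0.2786 = 0.01138 mol
Let x = n(KCl), y = n(KBr).
Titrant: 1x + 1y = 0.01138;  mass: 74.55x + 119.00y = 0.9721
Solving, x = 8.599 × 10^-3 mol, y = 2.782 × 10^-3 mol
mass of KCl = 8.599 × 10^-3 × 74.55 = 0.6410 g
% KCl = 0.6410 / 0.9721 × 100 = 65.94 %

65.94 %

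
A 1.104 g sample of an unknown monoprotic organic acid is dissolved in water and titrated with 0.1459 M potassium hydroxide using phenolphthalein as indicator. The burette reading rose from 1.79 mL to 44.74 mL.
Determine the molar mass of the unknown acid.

176.2 g/mol

n(KOH) = 0.04295 L × 0.1459 mol/L = 6.266 × 10^-3 mol
n(HA) = 6.266 × 10^-3 mol (1:1 ratio)
M = m / n = 1.104 g / 6.266 × 10^-3 mol = 176.2 g/mol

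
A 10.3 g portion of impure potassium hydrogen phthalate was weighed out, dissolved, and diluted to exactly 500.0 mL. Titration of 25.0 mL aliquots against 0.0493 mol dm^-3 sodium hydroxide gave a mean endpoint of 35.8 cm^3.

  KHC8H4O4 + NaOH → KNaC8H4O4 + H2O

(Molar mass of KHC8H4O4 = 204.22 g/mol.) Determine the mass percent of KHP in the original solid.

70.0 %

n(NaOH) per titration = 0.0358 × 0.0493 = 1.76 × 10^-3 mol
n(KHC8H4O4) in each aliquot = 1.76 × 10^-3 mol (1:1 ratio)
n(KHC8H4O4) in the whole flask = 1.76 × 10^-3 × 500.0/25.0 = 0.0353 mol
mass of KHC8H4O4 = 0.0353 × 204.22 = 7.21 g
% KHC8H4O4 = 7.21 / 10.3 × 100 = 70.0 %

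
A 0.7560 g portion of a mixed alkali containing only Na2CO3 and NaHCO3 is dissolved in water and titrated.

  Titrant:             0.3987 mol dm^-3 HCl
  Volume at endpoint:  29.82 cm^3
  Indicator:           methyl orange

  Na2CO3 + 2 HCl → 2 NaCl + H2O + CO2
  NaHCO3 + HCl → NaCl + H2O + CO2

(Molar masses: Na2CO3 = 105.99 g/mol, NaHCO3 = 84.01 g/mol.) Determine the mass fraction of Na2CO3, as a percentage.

54.88 %

n(HCl) = 0.02982 × 0.3987 = 0.01189 mol
Let x = n(Na2CO3), y = n(NaHCO3).
Titrant: 2x + 1y = 0.01189;  mass: 105.99x + 84.01y = 0.7560
Solving, x = 3.914 × 10^-3 mol, y = 4.060 × 10^-3 mol
mass of Na2CO3 = 3.914 × 10^-3 × 105.99 = 0.4149 g
% Na2CO3 = 0.4149 / 0.7560 × 100 = 54.88 %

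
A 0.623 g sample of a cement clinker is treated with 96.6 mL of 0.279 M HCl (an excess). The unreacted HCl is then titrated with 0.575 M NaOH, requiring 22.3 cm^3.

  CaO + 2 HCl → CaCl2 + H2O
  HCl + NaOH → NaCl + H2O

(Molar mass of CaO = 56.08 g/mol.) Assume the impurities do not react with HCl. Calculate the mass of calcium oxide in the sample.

n(HCl) added = 0.0966 × 0.279 = 0.0270 mol
n(NaOH) used in back-titration = 0.0223 × 0.575 = 0.0128 mol
n(HCl) left over = 0.0128 mol (1:1 ratio)
n(HCl) consumed by analyte = 0.0270 − 0.0128 = 0.0141 mol
From the 1:2 ratio, n(CaO) = 1/2 × 0.0141 = 7.06 × 10^-3 mol
mass of CaO = 7.06 × 10^-3 × 56.08 = 0.396 g

0.396 g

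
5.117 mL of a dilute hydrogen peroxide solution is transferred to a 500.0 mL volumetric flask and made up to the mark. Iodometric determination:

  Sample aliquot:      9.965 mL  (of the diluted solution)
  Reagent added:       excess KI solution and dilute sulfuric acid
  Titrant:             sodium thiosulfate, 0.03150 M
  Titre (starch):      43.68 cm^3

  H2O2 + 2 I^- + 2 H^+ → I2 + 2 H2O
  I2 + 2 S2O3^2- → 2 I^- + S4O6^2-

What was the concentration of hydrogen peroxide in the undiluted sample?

6.746 M

n(S2O3^2-) = 0.04368 × 0.03150 = 1.376 × 10^-3 mol
n(I2) = n(S2O3^2-)/2 = 6.880 × 10^-4 mol
n(H2O2) in the aliquot = 6.880 × 10^-4 mol (1:1 ratio)
[H2O2]_dilute = 6.880 × 10^-4 / 0.009965 = 0.06904 mol/L
[H2O2]_original = 0.06904 × 500.0/5.117 = 6.746 mol/L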